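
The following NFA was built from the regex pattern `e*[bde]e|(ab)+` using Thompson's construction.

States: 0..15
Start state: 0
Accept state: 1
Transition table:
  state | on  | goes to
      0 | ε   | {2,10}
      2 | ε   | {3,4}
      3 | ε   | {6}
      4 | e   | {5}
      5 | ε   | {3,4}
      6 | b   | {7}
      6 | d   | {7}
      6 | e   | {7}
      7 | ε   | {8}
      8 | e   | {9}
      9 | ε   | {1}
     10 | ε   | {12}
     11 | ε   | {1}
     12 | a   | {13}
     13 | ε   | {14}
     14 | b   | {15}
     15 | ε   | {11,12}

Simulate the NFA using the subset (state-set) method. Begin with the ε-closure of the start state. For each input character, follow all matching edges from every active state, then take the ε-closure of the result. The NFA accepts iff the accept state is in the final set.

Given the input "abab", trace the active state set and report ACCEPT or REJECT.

Answer: ACCEPT

Steps:
S₀ = ε-closure({0}) = {0,2,3,4,6,10,12}
'a' @ 1: {13,14}
'b' @ 2: {1,11,12,15}  [accepting]
'a' @ 3: {13,14}
'b' @ 4: {1,11,12,15}  [accepting]
final: {1,11,12,15}; accept 1 in set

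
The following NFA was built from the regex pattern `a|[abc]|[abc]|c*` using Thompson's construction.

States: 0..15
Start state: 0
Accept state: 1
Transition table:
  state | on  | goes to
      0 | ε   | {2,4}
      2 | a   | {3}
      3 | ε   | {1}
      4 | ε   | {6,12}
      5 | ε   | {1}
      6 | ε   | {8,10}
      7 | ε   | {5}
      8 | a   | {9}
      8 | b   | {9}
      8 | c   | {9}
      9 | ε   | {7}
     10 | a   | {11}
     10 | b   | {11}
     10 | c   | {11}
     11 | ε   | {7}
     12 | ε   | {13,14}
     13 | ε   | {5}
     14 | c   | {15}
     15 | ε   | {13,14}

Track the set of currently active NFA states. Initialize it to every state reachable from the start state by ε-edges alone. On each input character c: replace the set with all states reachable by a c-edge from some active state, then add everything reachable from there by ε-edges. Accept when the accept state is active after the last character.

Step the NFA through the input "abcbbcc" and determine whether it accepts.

S₀ = ε-closure({0}) = {0,1,2,4,5,6,8,10,12,13,14}
'a' @ 1: {1,3,5,7,9,11}  [accepting]
'b' @ 2: {}  — state set empty
rest 'cbbcc' ignored (set empty)
end set {} — state 1 not in

Answer: REJECT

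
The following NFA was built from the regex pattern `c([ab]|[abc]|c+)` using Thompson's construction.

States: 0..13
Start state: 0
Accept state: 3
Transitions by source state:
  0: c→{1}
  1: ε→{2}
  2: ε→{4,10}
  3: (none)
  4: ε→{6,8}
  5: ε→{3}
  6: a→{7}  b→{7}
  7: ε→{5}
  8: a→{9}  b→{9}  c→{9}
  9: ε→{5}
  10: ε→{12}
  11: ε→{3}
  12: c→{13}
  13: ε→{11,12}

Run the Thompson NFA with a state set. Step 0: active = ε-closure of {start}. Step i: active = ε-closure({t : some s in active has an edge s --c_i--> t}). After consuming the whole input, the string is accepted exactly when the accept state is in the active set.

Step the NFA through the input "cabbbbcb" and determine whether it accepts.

S₀ = ε-closure({0}) = {0}
'c' @ 1: {1,2,4,6,8,10,12}
'a' @ 2: {3,5,7,9}  [accepting]
'b' @ 3: {}  — state set empty
rest 'bbbcb' ignored (set empty)
final: {}; accept 3 not in set

Answer: REJECT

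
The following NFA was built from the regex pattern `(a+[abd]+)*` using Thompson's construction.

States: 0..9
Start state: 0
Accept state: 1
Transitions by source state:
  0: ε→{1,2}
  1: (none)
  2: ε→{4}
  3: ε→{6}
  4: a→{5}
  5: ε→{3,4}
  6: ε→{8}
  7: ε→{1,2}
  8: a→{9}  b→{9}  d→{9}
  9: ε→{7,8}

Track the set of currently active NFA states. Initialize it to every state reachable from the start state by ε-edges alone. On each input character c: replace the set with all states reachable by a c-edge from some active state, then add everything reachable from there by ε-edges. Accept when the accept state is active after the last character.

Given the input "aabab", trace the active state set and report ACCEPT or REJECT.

initial (ε-close {0}): {0,1,2,4}
'a' @ 1: {3,4,5,6,8}
'a' @ 2: {1,2,3,4,5,6,7,8,9}  ✓accept
'b' @ 3: {1,2,4,7,8,9}  ✓accept
'a' @ 4: {1,2,3,4,5,6,7,8,9}  ✓accept
'b' @ 5: {1,2,4,7,8,9}  ✓accept
final: {1,2,4,7,8,9}; accept 1 in set

Answer: ACCEPT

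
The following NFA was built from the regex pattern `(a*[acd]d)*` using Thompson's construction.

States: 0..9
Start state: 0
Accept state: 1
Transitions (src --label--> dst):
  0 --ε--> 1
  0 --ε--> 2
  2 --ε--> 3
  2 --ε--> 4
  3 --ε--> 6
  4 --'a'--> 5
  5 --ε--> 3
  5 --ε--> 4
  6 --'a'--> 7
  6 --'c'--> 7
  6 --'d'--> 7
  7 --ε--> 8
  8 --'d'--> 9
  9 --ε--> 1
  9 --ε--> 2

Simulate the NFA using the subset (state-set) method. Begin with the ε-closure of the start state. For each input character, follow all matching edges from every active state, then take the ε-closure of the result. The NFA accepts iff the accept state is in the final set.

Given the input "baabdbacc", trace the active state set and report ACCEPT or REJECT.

start: ε-closure({0}) = {0,1,2,3,4,6}
'b' @ 1: {}  — dead — no transitions
rest 'aabdbacc' ignored (set empty)
final: {}; accept 1 not in set

Answer: REJECT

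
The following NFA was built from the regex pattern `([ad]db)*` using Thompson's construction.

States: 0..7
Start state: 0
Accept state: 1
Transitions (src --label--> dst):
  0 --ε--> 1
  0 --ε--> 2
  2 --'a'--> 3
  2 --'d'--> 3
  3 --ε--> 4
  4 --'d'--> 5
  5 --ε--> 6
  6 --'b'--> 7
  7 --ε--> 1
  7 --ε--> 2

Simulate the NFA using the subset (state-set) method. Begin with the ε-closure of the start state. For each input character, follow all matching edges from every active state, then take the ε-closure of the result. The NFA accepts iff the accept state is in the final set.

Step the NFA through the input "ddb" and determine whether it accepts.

S₀ = ε-closure({0}) = {0,1,2}
'd' @ 1: {3,4}
'd' @ 2: {5,6}
'b' @ 3: {1,2,7}  [accepting]
end set {1,2,7} — state 1 in

Answer: ACCEPT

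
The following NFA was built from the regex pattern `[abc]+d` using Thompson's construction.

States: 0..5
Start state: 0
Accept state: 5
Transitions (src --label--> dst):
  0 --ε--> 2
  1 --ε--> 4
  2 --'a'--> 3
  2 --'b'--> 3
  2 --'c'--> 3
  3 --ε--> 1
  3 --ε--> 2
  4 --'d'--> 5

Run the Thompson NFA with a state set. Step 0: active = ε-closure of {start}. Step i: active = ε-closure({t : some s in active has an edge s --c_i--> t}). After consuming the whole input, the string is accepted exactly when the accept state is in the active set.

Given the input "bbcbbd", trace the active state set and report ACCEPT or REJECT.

S₀ = ε-closure({0}) = {0,2}
'b' @ 1: {1,2,3,4}
'b' @ 2: {1,2,3,4}
'c' @ 3: {1,2,3,4}
'b' @ 4: {1,2,3,4}
'b' @ 5: {1,2,3,4}
'd' @ 6: {5}  [accepting]
end set {5} — state 5 in

Answer: ACCEPT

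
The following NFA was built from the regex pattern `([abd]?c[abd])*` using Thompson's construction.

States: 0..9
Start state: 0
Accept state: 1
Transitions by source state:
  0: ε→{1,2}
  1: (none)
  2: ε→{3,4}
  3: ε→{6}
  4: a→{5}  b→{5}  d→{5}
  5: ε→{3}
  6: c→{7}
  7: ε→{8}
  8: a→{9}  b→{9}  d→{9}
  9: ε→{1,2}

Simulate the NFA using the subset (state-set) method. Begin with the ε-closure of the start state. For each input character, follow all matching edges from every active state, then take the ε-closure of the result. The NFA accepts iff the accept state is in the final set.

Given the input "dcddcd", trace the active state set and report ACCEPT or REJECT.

Answer: ACCEPT

Trace:
S₀ = ε-closure({0}) = {0,1,2,3,4,6}
'd' @ 1: {3,5,6}
'c' @ 2: {7,8}
'd' @ 3: {1,2,3,4,6,9}  [accepting]
'd' @ 4: {3,5,6}
'c' @ 5: {7,8}
'd' @ 6: {1,2,3,4,6,9}  [accepting]
end set {1,2,3,4,6,9} — state 1 in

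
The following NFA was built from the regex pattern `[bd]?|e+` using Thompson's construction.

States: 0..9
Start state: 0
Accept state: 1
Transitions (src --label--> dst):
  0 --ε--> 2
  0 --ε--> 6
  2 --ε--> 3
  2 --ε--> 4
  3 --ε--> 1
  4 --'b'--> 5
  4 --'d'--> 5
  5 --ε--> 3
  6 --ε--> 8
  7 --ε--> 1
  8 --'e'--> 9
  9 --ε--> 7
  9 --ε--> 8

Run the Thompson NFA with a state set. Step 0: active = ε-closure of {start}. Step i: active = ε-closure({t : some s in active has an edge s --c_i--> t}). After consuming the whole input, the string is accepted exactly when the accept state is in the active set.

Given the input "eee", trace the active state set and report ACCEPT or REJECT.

Answer: ACCEPT

Trace:
S₀ = ε-closure({0}) = {0,1,2,3,4,6,8}
'e' @ 1: {1,7,8,9}  [accepting]
'e' @ 2: {1,7,8,9}  [accepting]
'e' @ 3: {1,7,8,9}  [accepting]
end set {1,7,8,9} — state 1 in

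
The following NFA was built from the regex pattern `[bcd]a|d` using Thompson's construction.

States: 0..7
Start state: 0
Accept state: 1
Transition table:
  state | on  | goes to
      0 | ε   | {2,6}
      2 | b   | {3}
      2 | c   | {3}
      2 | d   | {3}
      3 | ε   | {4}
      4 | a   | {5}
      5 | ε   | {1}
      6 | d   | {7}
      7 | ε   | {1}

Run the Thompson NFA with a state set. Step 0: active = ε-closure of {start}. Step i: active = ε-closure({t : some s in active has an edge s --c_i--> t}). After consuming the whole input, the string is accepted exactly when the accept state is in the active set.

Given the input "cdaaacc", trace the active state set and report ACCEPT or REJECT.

Answer: REJECT

Steps:
S₀ = ε-closure({0}) = {0,2,6}
'c' @ 1: {3,4}
'd' @ 2: {}  — state set empty
rest 'aaacc' ignored (set empty)
after full input: {}  (accept=1 not in)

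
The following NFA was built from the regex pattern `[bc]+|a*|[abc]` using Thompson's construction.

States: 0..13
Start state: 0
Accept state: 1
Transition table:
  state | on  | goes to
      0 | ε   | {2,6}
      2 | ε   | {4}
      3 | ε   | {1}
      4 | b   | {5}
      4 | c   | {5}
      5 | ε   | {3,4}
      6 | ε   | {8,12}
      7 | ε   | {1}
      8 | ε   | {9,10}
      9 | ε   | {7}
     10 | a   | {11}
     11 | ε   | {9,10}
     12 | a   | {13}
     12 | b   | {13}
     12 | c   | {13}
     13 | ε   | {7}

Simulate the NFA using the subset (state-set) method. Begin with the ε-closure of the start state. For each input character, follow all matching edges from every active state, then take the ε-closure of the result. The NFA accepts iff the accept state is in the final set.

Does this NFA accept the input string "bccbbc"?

Answer: ACCEPT

Trace:
start: ε-closure({0}) = {0,1,2,4,6,7,8,9,10,12}
'b' @ 1: {1,3,4,5,7,13}  [accepting]
'c' @ 2: {1,3,4,5}  [accepting]
'c' @ 3: {1,3,4,5}  [accepting]
'b' @ 4: {1,3,4,5}  [accepting]
'b' @ 5: {1,3,4,5}  [accepting]
'c' @ 6: {1,3,4,5}  [accepting]
end set {1,3,4,5} — state 1 in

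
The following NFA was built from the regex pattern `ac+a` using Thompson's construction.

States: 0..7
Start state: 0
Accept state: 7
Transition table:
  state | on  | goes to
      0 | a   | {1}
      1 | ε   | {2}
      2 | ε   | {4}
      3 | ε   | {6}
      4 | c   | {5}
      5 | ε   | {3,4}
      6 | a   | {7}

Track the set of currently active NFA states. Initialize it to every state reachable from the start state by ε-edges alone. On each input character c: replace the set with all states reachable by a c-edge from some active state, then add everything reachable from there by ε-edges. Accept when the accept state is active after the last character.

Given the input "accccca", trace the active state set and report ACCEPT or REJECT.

Answer: ACCEPT

Derivation:
initial (ε-close {0}): {0}
'a' @ 1: {1,2,4}
'c' @ 2: {3,4,5,6}
'c' @ 3: {3,4,5,6}
'c' @ 4: {3,4,5,6}
'c' @ 5: {3,4,5,6}
'c' @ 6: {3,4,5,6}
'a' @ 7: {7}  [accepting]
after full input: {7}  (accept=7 in)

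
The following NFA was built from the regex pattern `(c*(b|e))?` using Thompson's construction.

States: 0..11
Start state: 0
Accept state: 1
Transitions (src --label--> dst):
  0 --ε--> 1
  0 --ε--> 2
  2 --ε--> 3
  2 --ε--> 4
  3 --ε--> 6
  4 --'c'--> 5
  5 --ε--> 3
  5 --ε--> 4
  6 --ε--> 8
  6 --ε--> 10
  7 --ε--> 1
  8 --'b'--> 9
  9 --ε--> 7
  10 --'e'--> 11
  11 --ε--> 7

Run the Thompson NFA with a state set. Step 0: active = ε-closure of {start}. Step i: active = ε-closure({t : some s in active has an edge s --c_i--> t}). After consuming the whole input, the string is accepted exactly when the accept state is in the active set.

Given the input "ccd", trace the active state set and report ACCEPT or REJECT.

Answer: REJECT

Steps:
initial (ε-close {0}): {0,1,2,3,4,6,8,10}
'c' @ 1: {3,4,5,6,8,10}
'c' @ 2: {3,4,5,6,8,10}
'd' @ 3: {}  — state set empty
after full input: {}  (accept=1 not in)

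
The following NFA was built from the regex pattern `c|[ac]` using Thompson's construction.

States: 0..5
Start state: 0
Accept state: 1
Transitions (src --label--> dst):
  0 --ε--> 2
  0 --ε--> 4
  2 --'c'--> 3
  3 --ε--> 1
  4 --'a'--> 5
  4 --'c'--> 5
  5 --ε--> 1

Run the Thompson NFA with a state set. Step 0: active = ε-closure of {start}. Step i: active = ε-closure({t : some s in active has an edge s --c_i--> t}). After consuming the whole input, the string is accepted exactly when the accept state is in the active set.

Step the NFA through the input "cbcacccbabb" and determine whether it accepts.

Answer: REJECT

Derivation:
initial (ε-close {0}): {0,2,4}
'c' @ 1: {1,3,5}  [accepting]
'b' @ 2: {}  — dead — no transitions
rest 'cacccbabb' ignored (set empty)
end set {} — state 1 not in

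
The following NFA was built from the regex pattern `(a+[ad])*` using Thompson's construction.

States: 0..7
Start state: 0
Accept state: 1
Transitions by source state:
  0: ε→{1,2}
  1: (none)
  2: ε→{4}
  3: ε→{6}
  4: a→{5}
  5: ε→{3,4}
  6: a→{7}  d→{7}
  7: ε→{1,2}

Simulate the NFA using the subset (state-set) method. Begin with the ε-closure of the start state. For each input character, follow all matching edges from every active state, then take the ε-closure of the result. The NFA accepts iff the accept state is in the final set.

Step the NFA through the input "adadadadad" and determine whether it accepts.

initial (ε-close {0}): {0,1,2,4}
'a' @ 1: {3,4,5,6}
'd' @ 2: {1,2,4,7}  [accepting]
'a' @ 3: {3,4,5,6}
'd' @ 4: {1,2,4,7}  [accepting]
'a' @ 5: {3,4,5,6}
'd' @ 6: {1,2,4,7}  [accepting]
'a' @ 7: {3,4,5,6}
'd' @ 8: {1,2,4,7}  [accepting]
'a' @ 9: {3,4,5,6}
'd' @ 10: {1,2,4,7}  [accepting]
final: {1,2,4,7}; accept 1 in set

Answer: ACCEPT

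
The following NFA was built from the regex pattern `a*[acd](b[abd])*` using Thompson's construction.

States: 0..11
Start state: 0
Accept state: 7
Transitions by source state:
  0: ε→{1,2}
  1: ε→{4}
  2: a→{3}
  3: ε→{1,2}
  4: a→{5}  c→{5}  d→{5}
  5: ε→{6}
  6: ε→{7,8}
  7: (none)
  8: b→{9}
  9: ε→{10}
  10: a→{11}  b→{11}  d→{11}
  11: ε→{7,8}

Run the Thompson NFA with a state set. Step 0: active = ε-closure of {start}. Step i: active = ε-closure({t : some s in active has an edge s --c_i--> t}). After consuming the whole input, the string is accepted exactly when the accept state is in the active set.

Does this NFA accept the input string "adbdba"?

Answer: ACCEPT

Trace:
S₀ = ε-closure({0}) = {0,1,2,4}
'a' @ 1: {1,2,3,4,5,6,7,8}  (accept∈set)
'd' @ 2: {5,6,7,8}  (accept∈set)
'b' @ 3: {9,10}
'd' @ 4: {7,8,11}  (accept∈set)
'b' @ 5: {9,10}
'a' @ 6: {7,8,11}  (accept∈set)
final: {7,8,11}; accept 7 in set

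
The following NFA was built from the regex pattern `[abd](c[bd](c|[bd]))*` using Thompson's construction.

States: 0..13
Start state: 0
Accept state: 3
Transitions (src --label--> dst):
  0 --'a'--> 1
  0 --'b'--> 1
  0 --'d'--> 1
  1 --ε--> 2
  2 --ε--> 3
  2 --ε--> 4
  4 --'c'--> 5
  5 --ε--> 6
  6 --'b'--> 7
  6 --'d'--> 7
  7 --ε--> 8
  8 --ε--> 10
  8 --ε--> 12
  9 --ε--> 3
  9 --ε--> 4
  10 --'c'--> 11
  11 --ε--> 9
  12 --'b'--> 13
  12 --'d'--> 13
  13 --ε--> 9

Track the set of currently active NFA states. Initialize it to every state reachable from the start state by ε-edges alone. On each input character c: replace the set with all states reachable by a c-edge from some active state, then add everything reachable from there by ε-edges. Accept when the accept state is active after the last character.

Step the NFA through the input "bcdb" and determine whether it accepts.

Answer: ACCEPT

Derivation:
start: ε-closure({0}) = {0}
'b' @ 1: {1,2,3,4}  (accept∈set)
'c' @ 2: {5,6}
'd' @ 3: {7,8,10,12}
'b' @ 4: {3,4,9,13}  (accept∈set)
after full input: {3,4,9,13}  (accept=3 in)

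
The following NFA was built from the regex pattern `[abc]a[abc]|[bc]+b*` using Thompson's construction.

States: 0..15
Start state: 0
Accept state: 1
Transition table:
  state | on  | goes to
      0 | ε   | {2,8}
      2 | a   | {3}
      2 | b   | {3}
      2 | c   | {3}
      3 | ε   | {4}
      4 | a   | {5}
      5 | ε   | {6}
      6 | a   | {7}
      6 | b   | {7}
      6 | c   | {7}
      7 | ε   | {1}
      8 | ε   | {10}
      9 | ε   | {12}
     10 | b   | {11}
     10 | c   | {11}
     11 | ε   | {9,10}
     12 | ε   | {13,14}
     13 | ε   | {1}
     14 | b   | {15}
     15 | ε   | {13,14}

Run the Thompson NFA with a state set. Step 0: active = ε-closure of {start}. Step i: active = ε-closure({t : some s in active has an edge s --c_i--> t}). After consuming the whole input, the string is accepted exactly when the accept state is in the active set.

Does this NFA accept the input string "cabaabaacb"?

Answer: REJECT

Trace:
S₀ = ε-closure({0}) = {0,2,8,10}
'c' @ 1: {1,3,4,9,10,11,12,13,14}  (accept∈set)
'a' @ 2: {5,6}
'b' @ 3: {1,7}  (accept∈set)
'a' @ 4: {}  — state set empty
rest 'abaacb' ignored (set empty)
after full input: {}  (accept=1 not in)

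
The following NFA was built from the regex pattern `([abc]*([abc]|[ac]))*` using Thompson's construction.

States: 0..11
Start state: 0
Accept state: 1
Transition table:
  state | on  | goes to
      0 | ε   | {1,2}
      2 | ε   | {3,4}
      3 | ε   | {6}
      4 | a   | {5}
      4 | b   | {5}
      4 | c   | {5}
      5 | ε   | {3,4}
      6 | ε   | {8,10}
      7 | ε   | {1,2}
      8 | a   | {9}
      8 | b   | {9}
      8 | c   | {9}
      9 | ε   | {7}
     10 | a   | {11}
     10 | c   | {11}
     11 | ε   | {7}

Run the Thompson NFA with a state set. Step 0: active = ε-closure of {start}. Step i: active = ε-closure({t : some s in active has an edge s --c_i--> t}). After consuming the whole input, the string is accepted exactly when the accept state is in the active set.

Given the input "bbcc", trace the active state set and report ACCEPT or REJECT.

Answer: ACCEPT

Derivation:
S₀ = ε-closure({0}) = {0,1,2,3,4,6,8,10}
'b' @ 1: {1,2,3,4,5,6,7,8,9,10}  (accept∈set)
'b' @ 2: {1,2,3,4,5,6,7,8,9,10}  (accept∈set)
'c' @ 3: {1,2,3,4,5,6,7,8,9,10,11}  (accept∈set)
'c' @ 4: {1,2,3,4,5,6,7,8,9,10,11}  (accept∈set)
end set {1,2,3,4,5,6,7,8,9,10,11} — state 1 in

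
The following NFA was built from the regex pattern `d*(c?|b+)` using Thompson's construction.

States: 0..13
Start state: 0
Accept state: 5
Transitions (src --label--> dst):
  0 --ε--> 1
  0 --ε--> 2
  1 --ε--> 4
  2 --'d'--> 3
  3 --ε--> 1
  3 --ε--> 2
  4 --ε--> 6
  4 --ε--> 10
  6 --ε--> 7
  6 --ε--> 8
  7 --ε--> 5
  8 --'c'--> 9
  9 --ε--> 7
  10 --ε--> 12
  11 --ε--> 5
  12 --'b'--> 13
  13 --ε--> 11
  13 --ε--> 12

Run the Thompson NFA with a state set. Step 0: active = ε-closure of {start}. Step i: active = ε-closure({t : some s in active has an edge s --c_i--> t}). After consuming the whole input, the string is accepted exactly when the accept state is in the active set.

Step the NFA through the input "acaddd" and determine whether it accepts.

S₀ = ε-closure({0}) = {0,1,2,4,5,6,7,8,10,12}
'a' @ 1: {}  — no active states
rest 'caddd' ignored (set empty)
after full input: {}  (accept=5 not in)

Answer: REJECT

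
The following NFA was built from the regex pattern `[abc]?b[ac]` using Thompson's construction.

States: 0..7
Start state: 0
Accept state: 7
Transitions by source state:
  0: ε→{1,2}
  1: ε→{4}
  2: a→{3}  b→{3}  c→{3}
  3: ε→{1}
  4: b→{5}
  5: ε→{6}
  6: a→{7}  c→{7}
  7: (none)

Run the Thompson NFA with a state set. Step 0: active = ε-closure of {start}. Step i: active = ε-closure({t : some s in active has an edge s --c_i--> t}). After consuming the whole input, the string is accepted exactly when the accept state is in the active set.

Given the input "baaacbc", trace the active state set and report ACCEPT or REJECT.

Answer: REJECT

Steps:
initial (ε-close {0}): {0,1,2,4}
'b' @ 1: {1,3,4,5,6}
'a' @ 2: {7}  [accepting]
'a' @ 3: {}  — dead — no transitions
rest 'acbc' ignored (set empty)
end set {} — state 7 not in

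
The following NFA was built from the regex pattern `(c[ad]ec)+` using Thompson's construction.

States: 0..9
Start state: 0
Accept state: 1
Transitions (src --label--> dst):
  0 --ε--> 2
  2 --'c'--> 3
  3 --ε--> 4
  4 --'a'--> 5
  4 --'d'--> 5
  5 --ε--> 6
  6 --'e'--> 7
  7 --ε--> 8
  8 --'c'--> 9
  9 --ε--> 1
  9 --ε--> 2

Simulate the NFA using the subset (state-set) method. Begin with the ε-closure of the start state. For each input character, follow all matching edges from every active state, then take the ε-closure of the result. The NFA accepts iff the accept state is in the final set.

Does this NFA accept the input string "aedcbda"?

start: ε-closure({0}) = {0,2}
'a' @ 1: {}  — state set empty
rest 'edcbda' ignored (set empty)
end set {} — state 1 not in

Answer: REJECT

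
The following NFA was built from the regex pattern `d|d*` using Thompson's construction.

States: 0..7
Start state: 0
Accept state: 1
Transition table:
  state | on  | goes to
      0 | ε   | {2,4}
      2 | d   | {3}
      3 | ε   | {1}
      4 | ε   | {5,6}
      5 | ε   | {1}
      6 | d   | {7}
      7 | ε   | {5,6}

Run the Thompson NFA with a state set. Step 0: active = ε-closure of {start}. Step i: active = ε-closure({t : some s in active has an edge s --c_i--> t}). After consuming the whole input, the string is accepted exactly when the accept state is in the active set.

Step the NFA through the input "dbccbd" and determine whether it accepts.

start: ε-closure({0}) = {0,1,2,4,5,6}
'd' @ 1: {1,3,5,6,7}  (accept∈set)
'b' @ 2: {}  — dead — no transitions
rest 'ccbd' ignored (set empty)
final: {}; accept 1 not in set

Answer: REJECT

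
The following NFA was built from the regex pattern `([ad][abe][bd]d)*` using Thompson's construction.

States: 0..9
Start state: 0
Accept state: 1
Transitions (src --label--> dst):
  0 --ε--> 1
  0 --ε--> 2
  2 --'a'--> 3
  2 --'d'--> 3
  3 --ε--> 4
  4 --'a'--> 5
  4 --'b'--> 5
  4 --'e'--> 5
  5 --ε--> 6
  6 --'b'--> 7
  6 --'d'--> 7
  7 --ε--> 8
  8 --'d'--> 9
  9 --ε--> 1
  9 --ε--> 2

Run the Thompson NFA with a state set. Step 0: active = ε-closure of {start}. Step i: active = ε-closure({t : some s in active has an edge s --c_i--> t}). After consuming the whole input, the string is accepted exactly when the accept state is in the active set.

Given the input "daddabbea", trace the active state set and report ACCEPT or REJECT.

start: ε-closure({0}) = {0,1,2}
'd' @ 1: {3,4}
'a' @ 2: {5,6}
'd' @ 3: {7,8}
'd' @ 4: {1,2,9}  (accept∈set)
'a' @ 5: {3,4}
'b' @ 6: {5,6}
'b' @ 7: {7,8}
'e' @ 8: {}  — dead — no transitions
rest 'a' ignored (set empty)
end set {} — state 1 not in

Answer: REJECT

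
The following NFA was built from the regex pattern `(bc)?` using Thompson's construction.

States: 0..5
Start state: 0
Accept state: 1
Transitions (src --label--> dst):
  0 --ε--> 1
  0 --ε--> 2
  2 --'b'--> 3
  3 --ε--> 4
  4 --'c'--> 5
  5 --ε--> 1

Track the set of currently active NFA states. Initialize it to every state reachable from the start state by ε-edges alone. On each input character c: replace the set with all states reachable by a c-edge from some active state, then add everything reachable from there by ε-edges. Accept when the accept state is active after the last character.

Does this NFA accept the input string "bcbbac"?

S₀ = ε-closure({0}) = {0,1,2}
'b' @ 1: {3,4}
'c' @ 2: {1,5}  (accept∈set)
'b' @ 3: {}  — no active states
rest 'bac' ignored (set empty)
final: {}; accept 1 not in set

Answer: REJECT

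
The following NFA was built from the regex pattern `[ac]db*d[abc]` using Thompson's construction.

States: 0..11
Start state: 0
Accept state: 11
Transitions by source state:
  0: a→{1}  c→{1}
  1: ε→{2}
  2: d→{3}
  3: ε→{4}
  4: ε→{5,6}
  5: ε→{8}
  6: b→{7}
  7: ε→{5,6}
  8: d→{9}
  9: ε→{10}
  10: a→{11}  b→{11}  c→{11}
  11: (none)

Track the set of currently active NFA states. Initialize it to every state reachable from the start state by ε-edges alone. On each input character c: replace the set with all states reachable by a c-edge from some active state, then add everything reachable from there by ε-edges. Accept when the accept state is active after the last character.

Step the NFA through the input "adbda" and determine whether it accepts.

Answer: ACCEPT

Derivation:
start: ε-closure({0}) = {0}
'a' @ 1: {1,2}
'd' @ 2: {3,4,5,6,8}
'b' @ 3: {5,6,7,8}
'd' @ 4: {9,10}
'a' @ 5: {11}  (accept∈set)
end set {11} — state 11 in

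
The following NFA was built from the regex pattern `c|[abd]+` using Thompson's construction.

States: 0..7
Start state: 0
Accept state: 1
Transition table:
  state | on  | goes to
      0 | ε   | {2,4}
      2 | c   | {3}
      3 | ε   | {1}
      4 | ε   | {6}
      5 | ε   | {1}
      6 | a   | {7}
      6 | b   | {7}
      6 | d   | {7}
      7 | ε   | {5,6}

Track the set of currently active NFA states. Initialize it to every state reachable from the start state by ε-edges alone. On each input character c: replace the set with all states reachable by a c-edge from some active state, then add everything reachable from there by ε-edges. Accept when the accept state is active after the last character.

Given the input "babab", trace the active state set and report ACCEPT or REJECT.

initial (ε-close {0}): {0,2,4,6}
'b' @ 1: {1,5,6,7}  [accepting]
'a' @ 2: {1,5,6,7}  [accepting]
'b' @ 3: {1,5,6,7}  [accepting]
'a' @ 4: {1,5,6,7}  [accepting]
'b' @ 5: {1,5,6,7}  [accepting]
after full input: {1,5,6,7}  (accept=1 in)

Answer: ACCEPT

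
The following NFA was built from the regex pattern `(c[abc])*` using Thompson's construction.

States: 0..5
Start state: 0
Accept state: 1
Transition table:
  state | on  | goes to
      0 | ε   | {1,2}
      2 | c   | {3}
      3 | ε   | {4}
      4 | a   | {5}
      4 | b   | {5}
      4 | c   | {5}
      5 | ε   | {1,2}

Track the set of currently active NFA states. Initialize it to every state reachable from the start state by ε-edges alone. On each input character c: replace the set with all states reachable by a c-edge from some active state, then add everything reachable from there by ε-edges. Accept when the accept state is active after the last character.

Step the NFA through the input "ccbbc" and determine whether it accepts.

Answer: REJECT

Derivation:
initial (ε-close {0}): {0,1,2}
'c' @ 1: {3,4}
'c' @ 2: {1,2,5}  [accepting]
'b' @ 3: {}  — dead — no transitions
rest 'bc' ignored (set empty)
end set {} — state 1 not in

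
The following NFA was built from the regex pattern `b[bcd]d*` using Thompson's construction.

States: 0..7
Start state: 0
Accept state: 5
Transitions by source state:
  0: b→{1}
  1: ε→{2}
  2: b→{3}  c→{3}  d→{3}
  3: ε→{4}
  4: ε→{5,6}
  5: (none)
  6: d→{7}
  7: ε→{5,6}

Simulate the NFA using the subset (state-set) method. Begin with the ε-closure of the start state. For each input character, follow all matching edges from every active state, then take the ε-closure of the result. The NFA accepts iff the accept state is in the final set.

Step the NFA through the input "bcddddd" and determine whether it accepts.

Answer: ACCEPT

Trace:
initial (ε-close {0}): {0}
'b' @ 1: {1,2}
'c' @ 2: {3,4,5,6}  [accepting]
'd' @ 3: {5,6,7}  [accepting]
'd' @ 4: {5,6,7}  [accepting]
'd' @ 5: {5,6,7}  [accepting]
'd' @ 6: {5,6,7}  [accepting]
'd' @ 7: {5,6,7}  [accepting]
final: {5,6,7}; accept 5 in set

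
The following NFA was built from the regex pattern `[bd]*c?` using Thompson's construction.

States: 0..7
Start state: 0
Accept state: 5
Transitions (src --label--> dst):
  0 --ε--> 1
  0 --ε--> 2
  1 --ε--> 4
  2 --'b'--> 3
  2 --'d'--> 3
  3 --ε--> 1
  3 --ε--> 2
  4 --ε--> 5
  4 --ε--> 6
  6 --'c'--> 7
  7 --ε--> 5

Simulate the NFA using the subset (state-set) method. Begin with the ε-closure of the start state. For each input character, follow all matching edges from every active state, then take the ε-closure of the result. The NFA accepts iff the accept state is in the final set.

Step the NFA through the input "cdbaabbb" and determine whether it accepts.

Answer: REJECT

Derivation:
initial (ε-close {0}): {0,1,2,4,5,6}
'c' @ 1: {5,7}  ✓accept
'd' @ 2: {}  — no active states
rest 'baabbb' ignored (set empty)
after full input: {}  (accept=5 not in)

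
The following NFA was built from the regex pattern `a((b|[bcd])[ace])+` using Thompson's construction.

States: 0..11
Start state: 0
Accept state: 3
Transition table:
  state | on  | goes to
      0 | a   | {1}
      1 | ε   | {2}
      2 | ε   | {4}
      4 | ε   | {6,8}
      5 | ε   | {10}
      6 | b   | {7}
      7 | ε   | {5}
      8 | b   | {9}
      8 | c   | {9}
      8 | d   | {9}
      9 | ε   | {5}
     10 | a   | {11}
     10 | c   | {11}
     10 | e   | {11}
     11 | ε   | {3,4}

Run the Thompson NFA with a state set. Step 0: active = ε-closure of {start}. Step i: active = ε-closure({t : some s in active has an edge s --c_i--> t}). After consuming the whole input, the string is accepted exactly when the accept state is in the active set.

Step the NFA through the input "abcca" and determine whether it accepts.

Answer: ACCEPT

Trace:
start: ε-closure({0}) = {0}
'a' @ 1: {1,2,4,6,8}
'b' @ 2: {5,7,9,10}
'c' @ 3: {3,4,6,8,11}  (accept∈set)
'c' @ 4: {5,9,10}
'a' @ 5: {3,4,6,8,11}  (accept∈set)
after full input: {3,4,6,8,11}  (accept=3 in)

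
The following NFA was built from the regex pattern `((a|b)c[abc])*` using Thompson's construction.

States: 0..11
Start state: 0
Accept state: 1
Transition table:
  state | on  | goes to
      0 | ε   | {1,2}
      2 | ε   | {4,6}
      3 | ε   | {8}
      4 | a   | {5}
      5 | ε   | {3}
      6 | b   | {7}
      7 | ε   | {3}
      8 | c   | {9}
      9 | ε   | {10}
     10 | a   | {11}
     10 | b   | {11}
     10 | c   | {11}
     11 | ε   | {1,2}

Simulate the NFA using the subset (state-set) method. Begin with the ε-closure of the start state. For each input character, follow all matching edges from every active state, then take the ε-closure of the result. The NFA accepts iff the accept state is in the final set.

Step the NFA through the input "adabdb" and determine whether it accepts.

Answer: REJECT

Steps:
S₀ = ε-closure({0}) = {0,1,2,4,6}
'a' @ 1: {3,5,8}
'd' @ 2: {}  — no active states
rest 'abdb' ignored (set empty)
final: {}; accept 1 not in set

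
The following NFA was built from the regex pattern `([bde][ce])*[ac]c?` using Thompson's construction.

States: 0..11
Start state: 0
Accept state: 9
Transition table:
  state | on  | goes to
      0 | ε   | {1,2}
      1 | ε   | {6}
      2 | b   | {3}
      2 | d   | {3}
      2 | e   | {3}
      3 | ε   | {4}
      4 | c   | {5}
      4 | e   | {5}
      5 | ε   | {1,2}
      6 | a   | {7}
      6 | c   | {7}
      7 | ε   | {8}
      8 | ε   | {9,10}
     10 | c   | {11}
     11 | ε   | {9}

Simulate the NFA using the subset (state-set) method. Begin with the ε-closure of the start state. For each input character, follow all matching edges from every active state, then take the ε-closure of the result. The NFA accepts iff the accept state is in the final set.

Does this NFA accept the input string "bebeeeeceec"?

Answer: ACCEPT

Trace:
start: ε-closure({0}) = {0,1,2,6}
'b' @ 1: {3,4}
'e' @ 2: {1,2,5,6}
'b' @ 3: {3,4}
'e' @ 4: {1,2,5,6}
'e' @ 5: {3,4}
'e' @ 6: {1,2,5,6}
'e' @ 7: {3,4}
'c' @ 8: {1,2,5,6}
'e' @ 9: {3,4}
'e' @ 10: {1,2,5,6}
'c' @ 11: {7,8,9,10}  ✓accept
final: {7,8,9,10}; accept 9 in set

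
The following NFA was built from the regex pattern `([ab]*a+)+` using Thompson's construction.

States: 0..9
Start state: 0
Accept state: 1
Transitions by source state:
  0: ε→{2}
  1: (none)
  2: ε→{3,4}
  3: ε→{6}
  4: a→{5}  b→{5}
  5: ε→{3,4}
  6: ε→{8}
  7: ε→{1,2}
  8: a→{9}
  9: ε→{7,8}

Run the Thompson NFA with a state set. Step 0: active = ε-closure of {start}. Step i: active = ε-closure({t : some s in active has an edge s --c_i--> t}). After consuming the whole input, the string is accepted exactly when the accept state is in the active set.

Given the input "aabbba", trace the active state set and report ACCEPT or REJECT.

start: ε-closure({0}) = {0,2,3,4,6,8}
'a' @ 1: {1,2,3,4,5,6,7,8,9}  ✓accept
'a' @ 2: {1,2,3,4,5,6,7,8,9}  ✓accept
'b' @ 3: {3,4,5,6,8}
'b' @ 4: {3,4,5,6,8}
'b' @ 5: {3,4,5,6,8}
'a' @ 6: {1,2,3,4,5,6,7,8,9}  ✓accept
after full input: {1,2,3,4,5,6,7,8,9}  (accept=1 in)

Answer: ACCEPT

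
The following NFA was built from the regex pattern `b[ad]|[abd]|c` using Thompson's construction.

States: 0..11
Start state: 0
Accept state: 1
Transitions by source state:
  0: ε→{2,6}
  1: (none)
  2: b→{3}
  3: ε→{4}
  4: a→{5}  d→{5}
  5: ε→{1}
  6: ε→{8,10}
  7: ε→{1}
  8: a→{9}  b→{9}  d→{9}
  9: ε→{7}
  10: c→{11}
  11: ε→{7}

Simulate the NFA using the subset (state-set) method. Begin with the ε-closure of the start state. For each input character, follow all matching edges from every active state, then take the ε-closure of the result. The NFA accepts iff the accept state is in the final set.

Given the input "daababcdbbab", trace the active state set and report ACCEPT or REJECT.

Answer: REJECT

Trace:
start: ε-closure({0}) = {0,2,6,8,10}
'd' @ 1: {1,7,9}  (accept∈set)
'a' @ 2: {}  — no active states
rest 'ababcdbbab' ignored (set empty)
final: {}; accept 1 not in set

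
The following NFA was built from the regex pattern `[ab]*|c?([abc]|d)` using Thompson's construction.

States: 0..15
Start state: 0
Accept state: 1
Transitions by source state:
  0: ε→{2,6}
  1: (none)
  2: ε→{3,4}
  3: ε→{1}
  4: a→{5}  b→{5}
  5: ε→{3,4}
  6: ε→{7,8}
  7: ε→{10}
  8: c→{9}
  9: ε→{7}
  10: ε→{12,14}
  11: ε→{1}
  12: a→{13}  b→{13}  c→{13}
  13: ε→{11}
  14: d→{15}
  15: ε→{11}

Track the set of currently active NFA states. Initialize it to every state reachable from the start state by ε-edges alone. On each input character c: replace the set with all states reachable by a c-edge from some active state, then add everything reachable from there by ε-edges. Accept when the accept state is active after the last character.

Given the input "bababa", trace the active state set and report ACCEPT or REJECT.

Answer: ACCEPT

Steps:
start: ε-closure({0}) = {0,1,2,3,4,6,7,8,10,12,14}
'b' @ 1: {1,3,4,5,11,13}  [accepting]
'a' @ 2: {1,3,4,5}  [accepting]
'b' @ 3: {1,3,4,5}  [accepting]
'a' @ 4: {1,3,4,5}  [accepting]
'b' @ 5: {1,3,4,5}  [accepting]
'a' @ 6: {1,3,4,5}  [accepting]
after full input: {1,3,4,5}  (accept=1 in)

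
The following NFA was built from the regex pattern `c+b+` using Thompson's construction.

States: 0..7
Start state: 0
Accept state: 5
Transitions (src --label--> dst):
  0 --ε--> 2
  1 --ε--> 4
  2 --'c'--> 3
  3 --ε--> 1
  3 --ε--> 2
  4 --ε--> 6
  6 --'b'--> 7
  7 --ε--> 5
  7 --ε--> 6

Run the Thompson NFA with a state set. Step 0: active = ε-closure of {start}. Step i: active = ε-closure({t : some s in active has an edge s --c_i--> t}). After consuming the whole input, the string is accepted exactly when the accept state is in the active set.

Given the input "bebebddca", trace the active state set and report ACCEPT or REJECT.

Answer: REJECT

Derivation:
initial (ε-close {0}): {0,2}
'b' @ 1: {}  — no active states
rest 'ebebddca' ignored (set empty)
after full input: {}  (accept=5 not in)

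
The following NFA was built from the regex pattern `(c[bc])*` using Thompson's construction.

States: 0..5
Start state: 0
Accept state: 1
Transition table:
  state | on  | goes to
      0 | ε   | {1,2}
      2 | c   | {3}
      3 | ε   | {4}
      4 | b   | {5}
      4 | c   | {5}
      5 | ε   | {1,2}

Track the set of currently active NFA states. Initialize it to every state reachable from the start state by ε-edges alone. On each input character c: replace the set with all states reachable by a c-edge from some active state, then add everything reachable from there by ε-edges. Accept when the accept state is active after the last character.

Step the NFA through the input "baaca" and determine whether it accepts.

start: ε-closure({0}) = {0,1,2}
'b' @ 1: {}  — dead — no transitions
rest 'aaca' ignored (set empty)
final: {}; accept 1 not in set

Answer: REJECT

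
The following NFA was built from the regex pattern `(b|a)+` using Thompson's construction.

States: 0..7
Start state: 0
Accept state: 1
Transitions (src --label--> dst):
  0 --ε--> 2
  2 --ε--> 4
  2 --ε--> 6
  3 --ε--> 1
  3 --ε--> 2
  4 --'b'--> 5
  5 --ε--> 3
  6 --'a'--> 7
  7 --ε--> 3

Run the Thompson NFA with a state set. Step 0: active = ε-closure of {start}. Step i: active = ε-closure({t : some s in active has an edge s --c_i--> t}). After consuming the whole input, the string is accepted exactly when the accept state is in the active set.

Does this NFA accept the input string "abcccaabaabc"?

initial (ε-close {0}): {0,2,4,6}
'a' @ 1: {1,2,3,4,6,7}  [accepting]
'b' @ 2: {1,2,3,4,5,6}  [accepting]
'c' @ 3: {}  — state set empty
rest 'ccaabaabc' ignored (set empty)
end set {} — state 1 not in

Answer: REJECT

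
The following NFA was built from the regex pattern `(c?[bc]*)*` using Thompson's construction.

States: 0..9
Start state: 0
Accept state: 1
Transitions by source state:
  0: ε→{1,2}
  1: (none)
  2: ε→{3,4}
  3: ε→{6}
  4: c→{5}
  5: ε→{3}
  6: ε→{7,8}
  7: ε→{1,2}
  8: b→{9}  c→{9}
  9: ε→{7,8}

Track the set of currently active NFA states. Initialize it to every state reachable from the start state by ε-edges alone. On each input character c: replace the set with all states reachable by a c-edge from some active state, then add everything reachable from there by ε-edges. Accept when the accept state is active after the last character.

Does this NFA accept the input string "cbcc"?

Answer: ACCEPT

Trace:
S₀ = ε-closure({0}) = {0,1,2,3,4,6,7,8}
'c' @ 1: {1,2,3,4,5,6,7,8,9}  (accept∈set)
'b' @ 2: {1,2,3,4,6,7,8,9}  (accept∈set)
'c' @ 3: {1,2,3,4,5,6,7,8,9}  (accept∈set)
'c' @ 4: {1,2,3,4,5,6,7,8,9}  (accept∈set)
final: {1,2,3,4,5,6,7,8,9}; accept 1 in set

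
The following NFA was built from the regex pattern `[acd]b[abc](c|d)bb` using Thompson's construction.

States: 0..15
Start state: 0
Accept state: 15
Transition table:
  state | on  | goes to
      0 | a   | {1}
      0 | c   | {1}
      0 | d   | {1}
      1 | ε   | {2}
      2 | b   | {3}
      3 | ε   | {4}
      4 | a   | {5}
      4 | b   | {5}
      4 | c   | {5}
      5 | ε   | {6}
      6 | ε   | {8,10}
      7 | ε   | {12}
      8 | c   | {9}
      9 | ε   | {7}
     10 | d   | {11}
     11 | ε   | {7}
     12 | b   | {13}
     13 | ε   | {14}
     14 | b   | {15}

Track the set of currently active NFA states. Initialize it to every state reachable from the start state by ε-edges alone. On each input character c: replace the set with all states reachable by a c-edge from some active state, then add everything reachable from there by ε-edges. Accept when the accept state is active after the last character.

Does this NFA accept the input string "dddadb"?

S₀ = ε-closure({0}) = {0}
'd' @ 1: {1,2}
'd' @ 2: {}  — no active states
rest 'dadb' ignored (set empty)
final: {}; accept 15 not in set

Answer: REJECT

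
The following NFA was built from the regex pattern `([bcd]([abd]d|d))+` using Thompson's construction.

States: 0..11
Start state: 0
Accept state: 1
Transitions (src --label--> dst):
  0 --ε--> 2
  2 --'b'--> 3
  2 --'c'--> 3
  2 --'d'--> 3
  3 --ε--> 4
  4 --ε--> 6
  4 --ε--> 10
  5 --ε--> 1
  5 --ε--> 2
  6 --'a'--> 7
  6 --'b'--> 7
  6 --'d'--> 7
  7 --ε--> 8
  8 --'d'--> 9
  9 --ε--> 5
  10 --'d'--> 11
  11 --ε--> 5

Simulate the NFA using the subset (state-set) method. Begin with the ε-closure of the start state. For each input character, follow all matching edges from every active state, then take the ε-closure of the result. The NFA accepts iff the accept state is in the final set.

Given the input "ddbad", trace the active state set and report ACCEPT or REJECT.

S₀ = ε-closure({0}) = {0,2}
'd' @ 1: {3,4,6,10}
'd' @ 2: {1,2,5,7,8,11}  [accepting]
'b' @ 3: {3,4,6,10}
'a' @ 4: {7,8}
'd' @ 5: {1,2,5,9}  [accepting]
final: {1,2,5,9}; accept 1 in set

Answer: ACCEPT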